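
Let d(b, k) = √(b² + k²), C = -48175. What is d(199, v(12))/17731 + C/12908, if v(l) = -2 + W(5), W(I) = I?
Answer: -48175/12908 + √39610/17731 ≈ -3.7210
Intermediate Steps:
v(l) = 3 (v(l) = -2 + 5 = 3)
d(199, v(12))/17731 + C/12908 = √(199² + 3²)/17731 - 48175/12908 = √(39601 + 9)*(1/17731) - 48175*1/12908 = √39610*(1/17731) - 48175/12908 = √39610/17731 - 48175/12908 = -48175/12908 + √39610/17731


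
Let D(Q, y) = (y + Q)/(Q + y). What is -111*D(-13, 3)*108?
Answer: -11988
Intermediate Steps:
D(Q, y) = 1 (D(Q, y) = (Q + y)/(Q + y) = 1)
-111*D(-13, 3)*108 = -111*1*108 = -111*108 = -11988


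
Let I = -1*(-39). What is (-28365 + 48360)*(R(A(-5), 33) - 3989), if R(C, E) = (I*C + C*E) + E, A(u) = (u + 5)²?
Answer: -79100220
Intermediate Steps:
A(u) = (5 + u)²
I = 39
R(C, E) = E + 39*C + C*E (R(C, E) = (39*C + C*E) + E = E + 39*C + C*E)
(-28365 + 48360)*(R(A(-5), 33) - 3989) = (-28365 + 48360)*((33 + 39*(5 - 5)² + (5 - 5)²*33) - 3989) = 19995*((33 + 39*0² + 0²*33) - 3989) = 19995*((33 + 39*0 + 0*33) - 3989) = 19995*((33 + 0 + 0) - 3989) = 19995*(33 - 3989) = 19995*(-3956) = -79100220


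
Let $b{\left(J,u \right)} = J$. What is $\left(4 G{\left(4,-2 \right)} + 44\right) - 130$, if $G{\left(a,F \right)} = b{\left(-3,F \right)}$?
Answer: $-98$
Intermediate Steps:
$G{\left(a,F \right)} = -3$
$\left(4 G{\left(4,-2 \right)} + 44\right) - 130 = \left(4 \left(-3\right) + 44\right) - 130 = \left(-12 + 44\right) - 130 = 32 - 130 = -98$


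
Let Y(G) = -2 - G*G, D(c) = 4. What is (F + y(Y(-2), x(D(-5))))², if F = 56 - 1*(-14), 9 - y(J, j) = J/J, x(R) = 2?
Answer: 6084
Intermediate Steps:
Y(G) = -2 - G²
y(J, j) = 8 (y(J, j) = 9 - J/J = 9 - 1*1 = 9 - 1 = 8)
F = 70 (F = 56 + 14 = 70)
(F + y(Y(-2), x(D(-5))))² = (70 + 8)² = 78² = 6084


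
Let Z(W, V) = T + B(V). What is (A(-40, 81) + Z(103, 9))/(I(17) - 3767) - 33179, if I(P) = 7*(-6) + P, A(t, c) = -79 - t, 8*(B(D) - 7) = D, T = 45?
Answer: -1006518257/30336 ≈ -33179.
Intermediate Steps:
B(D) = 7 + D/8
Z(W, V) = 52 + V/8 (Z(W, V) = 45 + (7 + V/8) = 52 + V/8)
I(P) = -42 + P
(A(-40, 81) + Z(103, 9))/(I(17) - 3767) - 33179 = ((-79 - 1*(-40)) + (52 + (1/8)*9))/((-42 + 17) - 3767) - 33179 = ((-79 + 40) + (52 + 9/8))/(-25 - 3767) - 33179 = (-39 + 425/8)/(-3792) - 33179 = (113/8)*(-1/3792) - 33179 = -113/30336 - 33179 = -1006518257/30336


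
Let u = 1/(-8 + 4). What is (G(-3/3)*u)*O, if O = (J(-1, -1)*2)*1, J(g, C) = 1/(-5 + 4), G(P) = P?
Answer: -1/2 ≈ -0.50000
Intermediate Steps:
J(g, C) = -1 (J(g, C) = 1/(-1) = -1)
u = -1/4 (u = 1/(-4) = -1/4 ≈ -0.25000)
O = -2 (O = -1*2*1 = -2*1 = -2)
(G(-3/3)*u)*O = (-3/3*(-1/4))*(-2) = (-3*1/3*(-1/4))*(-2) = -1*(-1/4)*(-2) = (1/4)*(-2) = -1/2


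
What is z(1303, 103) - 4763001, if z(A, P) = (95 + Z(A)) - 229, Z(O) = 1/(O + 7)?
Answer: -6239706849/1310 ≈ -4.7631e+6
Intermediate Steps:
Z(O) = 1/(7 + O)
z(A, P) = -134 + 1/(7 + A) (z(A, P) = (95 + 1/(7 + A)) - 229 = -134 + 1/(7 + A))
z(1303, 103) - 4763001 = (-937 - 134*1303)/(7 + 1303) - 4763001 = (-937 - 174602)/1310 - 4763001 = (1/1310)*(-175539) - 4763001 = -175539/1310 - 4763001 = -6239706849/1310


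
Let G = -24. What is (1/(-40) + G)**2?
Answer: 923521/1600 ≈ 577.20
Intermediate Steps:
(1/(-40) + G)**2 = (1/(-40) - 24)**2 = (-1/40 - 24)**2 = (-961/40)**2 = 923521/1600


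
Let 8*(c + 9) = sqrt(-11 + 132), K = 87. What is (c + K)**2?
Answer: 403225/64 ≈ 6300.4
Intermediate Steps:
c = -61/8 (c = -9 + sqrt(-11 + 132)/8 = -9 + sqrt(121)/8 = -9 + (1/8)*11 = -9 + 11/8 = -61/8 ≈ -7.6250)
(c + K)**2 = (-61/8 + 87)**2 = (635/8)**2 = 403225/64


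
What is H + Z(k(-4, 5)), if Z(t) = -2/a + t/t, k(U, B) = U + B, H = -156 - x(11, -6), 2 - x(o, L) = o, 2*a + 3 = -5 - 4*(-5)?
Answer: -439/3 ≈ -146.33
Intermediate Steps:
a = 6 (a = -3/2 + (-5 - 4*(-5))/2 = -3/2 + (-5 + 20)/2 = -3/2 + (1/2)*15 = -3/2 + 15/2 = 6)
x(o, L) = 2 - o
H = -147 (H = -156 - (2 - 1*11) = -156 - (2 - 11) = -156 - 1*(-9) = -156 + 9 = -147)
k(U, B) = B + U
Z(t) = 2/3 (Z(t) = -2/6 + t/t = -2*1/6 + 1 = -1/3 + 1 = 2/3)
H + Z(k(-4, 5)) = -147 + 2/3 = -439/3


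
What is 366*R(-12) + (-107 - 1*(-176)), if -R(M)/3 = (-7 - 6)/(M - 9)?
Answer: -4275/7 ≈ -610.71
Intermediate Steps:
R(M) = 39/(-9 + M) (R(M) = -3*(-7 - 6)/(M - 9) = -(-39)/(-9 + M) = 39/(-9 + M))
366*R(-12) + (-107 - 1*(-176)) = 366*(39/(-9 - 12)) + (-107 - 1*(-176)) = 366*(39/(-21)) + (-107 + 176) = 366*(39*(-1/21)) + 69 = 366*(-13/7) + 69 = -4758/7 + 69 = -4275/7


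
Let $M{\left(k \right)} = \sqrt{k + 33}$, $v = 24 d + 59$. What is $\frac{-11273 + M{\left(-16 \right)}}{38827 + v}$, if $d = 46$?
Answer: $- \frac{11273}{39990} + \frac{\sqrt{17}}{39990} \approx -0.28179$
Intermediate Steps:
$v = 1163$ ($v = 24 \cdot 46 + 59 = 1104 + 59 = 1163$)
$M{\left(k \right)} = \sqrt{33 + k}$
$\frac{-11273 + M{\left(-16 \right)}}{38827 + v} = \frac{-11273 + \sqrt{33 - 16}}{38827 + 1163} = \frac{-11273 + \sqrt{17}}{39990} = \left(-11273 + \sqrt{17}\right) \frac{1}{39990} = - \frac{11273}{39990} + \frac{\sqrt{17}}{39990}$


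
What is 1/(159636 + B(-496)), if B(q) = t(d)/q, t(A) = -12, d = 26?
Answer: 124/19794867 ≈ 6.2643e-6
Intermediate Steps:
B(q) = -12/q
1/(159636 + B(-496)) = 1/(159636 - 12/(-496)) = 1/(159636 - 12*(-1/496)) = 1/(159636 + 3/124) = 1/(19794867/124) = 124/19794867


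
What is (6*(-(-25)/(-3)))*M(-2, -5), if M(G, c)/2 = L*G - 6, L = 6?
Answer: 1800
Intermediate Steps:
M(G, c) = -12 + 12*G (M(G, c) = 2*(6*G - 6) = 2*(-6 + 6*G) = -12 + 12*G)
(6*(-(-25)/(-3)))*M(-2, -5) = (6*(-(-25)/(-3)))*(-12 + 12*(-2)) = (6*(-(-25)*(-1)/3))*(-12 - 24) = (6*(-1*25/3))*(-36) = (6*(-25/3))*(-36) = -50*(-36) = 1800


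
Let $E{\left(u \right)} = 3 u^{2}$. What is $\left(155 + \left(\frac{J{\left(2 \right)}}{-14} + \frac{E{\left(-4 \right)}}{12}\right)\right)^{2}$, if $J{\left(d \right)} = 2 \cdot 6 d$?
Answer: $\frac{1212201}{49} \approx 24739.0$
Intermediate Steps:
$J{\left(d \right)} = 12 d$
$\left(155 + \left(\frac{J{\left(2 \right)}}{-14} + \frac{E{\left(-4 \right)}}{12}\right)\right)^{2} = \left(155 + \left(\frac{12 \cdot 2}{-14} + \frac{3 \left(-4\right)^{2}}{12}\right)\right)^{2} = \left(155 + \left(24 \left(- \frac{1}{14}\right) + 3 \cdot 16 \cdot \frac{1}{12}\right)\right)^{2} = \left(155 + \left(- \frac{12}{7} + 48 \cdot \frac{1}{12}\right)\right)^{2} = \left(155 + \left(- \frac{12}{7} + 4\right)\right)^{2} = \left(155 + \frac{16}{7}\right)^{2} = \left(\frac{1101}{7}\right)^{2} = \frac{1212201}{49}$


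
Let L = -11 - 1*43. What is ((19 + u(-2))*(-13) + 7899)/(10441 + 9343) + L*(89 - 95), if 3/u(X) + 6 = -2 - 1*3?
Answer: 70594387/217624 ≈ 324.39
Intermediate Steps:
u(X) = -3/11 (u(X) = 3/(-6 + (-2 - 1*3)) = 3/(-6 + (-2 - 3)) = 3/(-6 - 5) = 3/(-11) = 3*(-1/11) = -3/11)
L = -54 (L = -11 - 43 = -54)
((19 + u(-2))*(-13) + 7899)/(10441 + 9343) + L*(89 - 95) = ((19 - 3/11)*(-13) + 7899)/(10441 + 9343) - 54*(89 - 95) = ((206/11)*(-13) + 7899)/19784 - 54*(-6) = (-2678/11 + 7899)*(1/19784) + 324 = (84211/11)*(1/19784) + 324 = 84211/217624 + 324 = 70594387/217624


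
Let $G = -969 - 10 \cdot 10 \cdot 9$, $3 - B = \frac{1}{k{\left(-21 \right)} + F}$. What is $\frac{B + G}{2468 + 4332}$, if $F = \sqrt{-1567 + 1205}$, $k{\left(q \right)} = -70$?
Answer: $- \frac{4909411}{17890800} + \frac{i \sqrt{362}}{35781600} \approx -0.27441 + 5.3173 \cdot 10^{-7} i$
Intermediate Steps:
$F = i \sqrt{362}$ ($F = \sqrt{-362} = i \sqrt{362} \approx 19.026 i$)
$B = 3 - \frac{1}{-70 + i \sqrt{362}} \approx 3.0133 + 0.0036158 i$
$G = -1869$ ($G = -969 - 100 \cdot 9 = -969 - 900 = -1869$)
$\frac{B + G}{2468 + 4332} = \frac{\left(\frac{7928}{2631} + \frac{i \sqrt{362}}{5262}\right) - 1869}{2468 + 4332} = \frac{- \frac{4909411}{2631} + \frac{i \sqrt{362}}{5262}}{6800} = \left(- \frac{4909411}{2631} + \frac{i \sqrt{362}}{5262}\right) \frac{1}{6800} = - \frac{4909411}{17890800} + \frac{i \sqrt{362}}{35781600}$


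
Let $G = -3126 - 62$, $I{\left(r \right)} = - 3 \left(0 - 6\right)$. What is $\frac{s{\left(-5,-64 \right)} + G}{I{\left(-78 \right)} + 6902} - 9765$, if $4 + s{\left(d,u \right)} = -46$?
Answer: $- \frac{33788519}{3460} \approx -9765.5$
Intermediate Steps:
$I{\left(r \right)} = 18$ ($I{\left(r \right)} = \left(-3\right) \left(-6\right) = 18$)
$s{\left(d,u \right)} = -50$ ($s{\left(d,u \right)} = -4 - 46 = -50$)
$G = -3188$ ($G = -3126 - 62 = -3188$)
$\frac{s{\left(-5,-64 \right)} + G}{I{\left(-78 \right)} + 6902} - 9765 = \frac{-50 - 3188}{18 + 6902} - 9765 = - \frac{3238}{6920} - 9765 = \left(-3238\right) \frac{1}{6920} - 9765 = - \frac{1619}{3460} - 9765 = - \frac{33788519}{3460}$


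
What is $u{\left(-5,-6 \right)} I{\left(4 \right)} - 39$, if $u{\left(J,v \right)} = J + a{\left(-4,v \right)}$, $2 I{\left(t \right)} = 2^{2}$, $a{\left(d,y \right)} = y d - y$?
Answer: $11$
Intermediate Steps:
$a{\left(d,y \right)} = - y + d y$ ($a{\left(d,y \right)} = d y - y = - y + d y$)
$I{\left(t \right)} = 2$ ($I{\left(t \right)} = \frac{2^{2}}{2} = \frac{1}{2} \cdot 4 = 2$)
$u{\left(J,v \right)} = J - 5 v$ ($u{\left(J,v \right)} = J + v \left(-1 - 4\right) = J + v \left(-5\right) = J - 5 v$)
$u{\left(-5,-6 \right)} I{\left(4 \right)} - 39 = \left(-5 - -30\right) 2 - 39 = \left(-5 + 30\right) 2 - 39 = 25 \cdot 2 - 39 = 50 - 39 = 11$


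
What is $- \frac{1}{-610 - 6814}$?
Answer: $\frac{1}{7424} \approx 0.0001347$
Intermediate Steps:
$- \frac{1}{-610 - 6814} = - \frac{1}{-7424} = \left(-1\right) \left(- \frac{1}{7424}\right) = \frac{1}{7424}$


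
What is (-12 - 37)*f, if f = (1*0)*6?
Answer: 0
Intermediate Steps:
f = 0 (f = 0*6 = 0)
(-12 - 37)*f = (-12 - 37)*0 = -49*0 = 0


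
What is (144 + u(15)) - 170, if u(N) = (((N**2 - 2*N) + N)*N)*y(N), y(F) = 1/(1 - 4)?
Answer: -1076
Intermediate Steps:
y(F) = -1/3 (y(F) = 1/(-3) = -1/3)
u(N) = -N*(N**2 - N)/3 (u(N) = (((N**2 - 2*N) + N)*N)*(-1/3) = ((N**2 - N)*N)*(-1/3) = (N*(N**2 - N))*(-1/3) = -N*(N**2 - N)/3)
(144 + u(15)) - 170 = (144 + (1/3)*15**2*(1 - 1*15)) - 170 = (144 + (1/3)*225*(1 - 15)) - 170 = (144 + (1/3)*225*(-14)) - 170 = (144 - 1050) - 170 = -906 - 170 = -1076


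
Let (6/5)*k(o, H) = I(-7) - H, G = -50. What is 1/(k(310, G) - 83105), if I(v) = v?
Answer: -6/498415 ≈ -1.2038e-5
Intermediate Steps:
k(o, H) = -35/6 - 5*H/6 (k(o, H) = 5*(-7 - H)/6 = -35/6 - 5*H/6)
1/(k(310, G) - 83105) = 1/((-35/6 - 5/6*(-50)) - 83105) = 1/((-35/6 + 125/3) - 83105) = 1/(215/6 - 83105) = 1/(-498415/6) = -6/498415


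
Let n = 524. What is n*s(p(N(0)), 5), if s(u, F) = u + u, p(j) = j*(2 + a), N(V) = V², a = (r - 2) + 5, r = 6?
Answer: 0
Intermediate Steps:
a = 9 (a = (6 - 2) + 5 = 4 + 5 = 9)
p(j) = 11*j (p(j) = j*(2 + 9) = j*11 = 11*j)
s(u, F) = 2*u
n*s(p(N(0)), 5) = 524*(2*(11*0²)) = 524*(2*(11*0)) = 524*(2*0) = 524*0 = 0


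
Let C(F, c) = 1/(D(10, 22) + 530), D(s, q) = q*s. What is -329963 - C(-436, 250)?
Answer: -247472251/750 ≈ -3.2996e+5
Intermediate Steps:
C(F, c) = 1/750 (C(F, c) = 1/(22*10 + 530) = 1/(220 + 530) = 1/750)
-329963 - C(-436, 250) = -329963 - 1*1/750 = -329963 - 1/750 = -247472251/750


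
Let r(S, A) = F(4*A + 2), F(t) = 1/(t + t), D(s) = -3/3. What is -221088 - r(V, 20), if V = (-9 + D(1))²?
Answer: -36258433/164 ≈ -2.2109e+5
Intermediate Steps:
D(s) = -1 (D(s) = -3*⅓ = -1)
V = 100 (V = (-9 - 1)² = (-10)² = 100)
F(t) = 1/(2*t)
r(S, A) = 1/(2*(2 + 4*A)) (r(S, A) = 1/(2*(4*A + 2)) = 1/(2*(2 + 4*A)))
-221088 - r(V, 20) = -221088 - 1/(4*(1 + 2*20)) = -221088 - 1/(4*(1 + 40)) = -221088 - 1/(4*41) = -221088 - 1*1/164 = -221088 - 1/164 = -36258433/164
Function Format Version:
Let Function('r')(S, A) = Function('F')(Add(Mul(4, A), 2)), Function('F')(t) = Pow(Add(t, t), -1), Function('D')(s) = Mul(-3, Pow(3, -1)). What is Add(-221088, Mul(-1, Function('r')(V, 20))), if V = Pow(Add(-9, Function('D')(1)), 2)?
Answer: Rational(-36258433, 164) ≈ -2.2109e+5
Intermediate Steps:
Function('D')(s) = -1 (Function('D')(s) = Mul(-3, Rational(1, 3)) = -1)
V = 100 (V = Pow(Add(-9, -1), 2) = Pow(-10, 2) = 100)
Function('F')(t) = Mul(Rational(1, 2), Pow(t, -1)) (Function('F')(t) = Pow(Mul(2, t), -1) = Mul(Rational(1, 2), Pow(t, -1)))
Function('r')(S, A) = Mul(Rational(1, 2), Pow(Add(2, Mul(4, A)), -1)) (Function('r')(S, A) = Mul(Rational(1, 2), Pow(Add(Mul(4, A), 2), -1)) = Mul(Rational(1, 2), Pow(Add(2, Mul(4, A)), -1)))
Add(-221088, Mul(-1, Function('r')(V, 20))) = Add(-221088, Mul(-1, Mul(Rational(1, 4), Pow(Add(1, Mul(2, 20)), -1)))) = Add(-221088, Mul(-1, Mul(Rational(1, 4), Pow(Add(1, 40), -1)))) = Add(-221088, Mul(-1, Mul(Rational(1, 4), Pow(41, -1)))) = Add(-221088, Mul(-1, Mul(Rational(1, 4), Rational(1, 41)))) = Add(-221088, Mul(-1, Rational(1, 164))) = Add(-221088, Rational(-1, 164)) = Rational(-36258433, 164)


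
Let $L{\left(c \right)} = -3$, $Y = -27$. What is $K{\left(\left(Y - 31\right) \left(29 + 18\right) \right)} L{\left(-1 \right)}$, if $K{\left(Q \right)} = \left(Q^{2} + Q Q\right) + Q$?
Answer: $-44578278$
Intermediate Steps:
$K{\left(Q \right)} = Q + 2 Q^{2}$ ($K{\left(Q \right)} = \left(Q^{2} + Q^{2}\right) + Q = 2 Q^{2} + Q = Q + 2 Q^{2}$)
$K{\left(\left(Y - 31\right) \left(29 + 18\right) \right)} L{\left(-1 \right)} = \left(-27 - 31\right) \left(29 + 18\right) \left(1 + 2 \left(-27 - 31\right) \left(29 + 18\right)\right) \left(-3\right) = \left(-58\right) 47 \left(1 + 2 \left(\left(-58\right) 47\right)\right) \left(-3\right) = - 2726 \left(1 + 2 \left(-2726\right)\right) \left(-3\right) = - 2726 \left(1 - 5452\right) \left(-3\right) = \left(-2726\right) \left(-5451\right) \left(-3\right) = 14859426 \left(-3\right) = -44578278$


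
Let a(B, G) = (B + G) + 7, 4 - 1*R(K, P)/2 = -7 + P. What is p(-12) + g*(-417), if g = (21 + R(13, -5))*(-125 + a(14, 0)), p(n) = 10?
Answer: 2298514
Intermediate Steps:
R(K, P) = 22 - 2*P (R(K, P) = 8 - 2*(-7 + P) = 8 + (14 - 2*P) = 22 - 2*P)
a(B, G) = 7 + B + G
g = -5512 (g = (21 + (22 - 2*(-5)))*(-125 + (7 + 14 + 0)) = (21 + (22 + 10))*(-125 + 21) = (21 + 32)*(-104) = 53*(-104) = -5512)
p(-12) + g*(-417) = 10 - 5512*(-417) = 10 + 2298504 = 2298514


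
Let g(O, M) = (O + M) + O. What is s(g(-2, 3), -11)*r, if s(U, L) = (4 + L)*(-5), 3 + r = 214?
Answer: 7385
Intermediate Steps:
g(O, M) = M + 2*O (g(O, M) = (M + O) + O = M + 2*O)
r = 211 (r = -3 + 214 = 211)
s(U, L) = -20 - 5*L
s(g(-2, 3), -11)*r = (-20 - 5*(-11))*211 = (-20 + 55)*211 = 35*211 = 7385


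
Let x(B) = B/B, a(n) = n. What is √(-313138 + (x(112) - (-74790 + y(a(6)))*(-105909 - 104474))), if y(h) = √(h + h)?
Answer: √(-15734857707 + 420766*√3) ≈ 1.2544e+5*I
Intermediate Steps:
y(h) = √2*√h (y(h) = √(2*h) = √2*√h)
x(B) = 1
√(-313138 + (x(112) - (-74790 + y(a(6)))*(-105909 - 104474))) = √(-313138 + (1 - (-74790 + √2*√6)*(-105909 - 104474))) = √(-313138 + (1 - (-74790 + 2*√3)*(-210383))) = √(-313138 + (1 - (15734544570 - 420766*√3))) = √(-313138 + (1 + (-15734544570 + 420766*√3))) = √(-313138 + (-15734544569 + 420766*√3)) = √(-15734857707 + 420766*√3)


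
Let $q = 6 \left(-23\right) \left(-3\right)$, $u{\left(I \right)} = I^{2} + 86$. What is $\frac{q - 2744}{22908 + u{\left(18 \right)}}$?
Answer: $- \frac{1165}{11659} \approx -0.099923$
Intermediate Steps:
$u{\left(I \right)} = 86 + I^{2}$
$q = 414$ ($q = \left(-138\right) \left(-3\right) = 414$)
$\frac{q - 2744}{22908 + u{\left(18 \right)}} = \frac{414 - 2744}{22908 + \left(86 + 18^{2}\right)} = - \frac{2330}{22908 + \left(86 + 324\right)} = - \frac{2330}{22908 + 410} = - \frac{2330}{23318} = \left(-2330\right) \frac{1}{23318} = - \frac{1165}{11659}$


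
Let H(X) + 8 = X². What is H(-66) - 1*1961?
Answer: 2387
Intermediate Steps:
H(X) = -8 + X²
H(-66) - 1*1961 = (-8 + (-66)²) - 1*1961 = (-8 + 4356) - 1961 = 4348 - 1961 = 2387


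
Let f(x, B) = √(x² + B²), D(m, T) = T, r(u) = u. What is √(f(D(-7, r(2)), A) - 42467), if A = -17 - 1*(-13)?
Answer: √(-42467 + 2*√5) ≈ 206.06*I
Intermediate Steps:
A = -4 (A = -17 + 13 = -4)
f(x, B) = √(B² + x²)
√(f(D(-7, r(2)), A) - 42467) = √(√((-4)² + 2²) - 42467) = √(√(16 + 4) - 42467) = √(√20 - 42467) = √(2*√5 - 42467) = √(-42467 + 2*√5)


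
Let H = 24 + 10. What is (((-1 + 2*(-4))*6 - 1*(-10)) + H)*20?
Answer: -200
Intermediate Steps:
H = 34
(((-1 + 2*(-4))*6 - 1*(-10)) + H)*20 = (((-1 + 2*(-4))*6 - 1*(-10)) + 34)*20 = (((-1 - 8)*6 + 10) + 34)*20 = ((-9*6 + 10) + 34)*20 = ((-54 + 10) + 34)*20 = (-44 + 34)*20 = -10*20 = -200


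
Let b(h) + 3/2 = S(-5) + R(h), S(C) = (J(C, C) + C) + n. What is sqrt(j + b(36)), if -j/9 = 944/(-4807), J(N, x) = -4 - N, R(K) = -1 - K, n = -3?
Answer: I*sqrt(4042158230)/9614 ≈ 6.6131*I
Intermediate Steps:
S(C) = -7 (S(C) = ((-4 - C) + C) - 3 = -4 - 3 = -7)
b(h) = -19/2 - h (b(h) = -3/2 + (-7 + (-1 - h)) = -3/2 + (-8 - h) = -19/2 - h)
j = 8496/4807 (j = -8496/(-4807) = -8496*(-1)/4807 = -9*(-944/4807) = 8496/4807 ≈ 1.7674)
sqrt(j + b(36)) = sqrt(8496/4807 + (-19/2 - 1*36)) = sqrt(8496/4807 + (-19/2 - 36)) = sqrt(8496/4807 - 91/2) = sqrt(-420445/9614) = I*sqrt(4042158230)/9614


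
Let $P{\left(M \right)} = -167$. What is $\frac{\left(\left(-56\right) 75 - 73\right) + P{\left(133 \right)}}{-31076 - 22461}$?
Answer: $\frac{4440}{53537} \approx 0.082933$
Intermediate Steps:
$\frac{\left(\left(-56\right) 75 - 73\right) + P{\left(133 \right)}}{-31076 - 22461} = \frac{\left(\left(-56\right) 75 - 73\right) - 167}{-31076 - 22461} = \frac{\left(-4200 - 73\right) - 167}{-53537} = \left(-4273 - 167\right) \left(- \frac{1}{53537}\right) = \left(-4440\right) \left(- \frac{1}{53537}\right) = \frac{4440}{53537}$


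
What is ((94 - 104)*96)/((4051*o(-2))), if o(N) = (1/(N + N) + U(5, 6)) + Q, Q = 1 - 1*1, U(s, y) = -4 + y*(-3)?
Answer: 3840/360539 ≈ 0.010651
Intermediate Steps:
U(s, y) = -4 - 3*y
Q = 0 (Q = 1 - 1 = 0)
o(N) = -22 + 1/(2*N) (o(N) = (1/(N + N) + (-4 - 3*6)) + 0 = (1/(2*N) + (-4 - 18)) + 0 = (1/(2*N) - 22) + 0 = (-22 + 1/(2*N)) + 0 = -22 + 1/(2*N))
((94 - 104)*96)/((4051*o(-2))) = ((94 - 104)*96)/((4051*(-22 + (½)/(-2)))) = (-10*96)/((4051*(-22 + (½)*(-½)))) = -960*1/(4051*(-22 - ¼)) = -960/(4051*(-89/4)) = -960/(-360539/4) = -960*(-4/360539) = 3840/360539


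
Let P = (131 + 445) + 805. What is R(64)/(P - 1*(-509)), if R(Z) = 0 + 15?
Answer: 1/126 ≈ 0.0079365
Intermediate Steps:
P = 1381 (P = 576 + 805 = 1381)
R(Z) = 15
R(64)/(P - 1*(-509)) = 15/(1381 - 1*(-509)) = 15/(1381 + 509) = 15/1890 = 15*(1/1890) = 1/126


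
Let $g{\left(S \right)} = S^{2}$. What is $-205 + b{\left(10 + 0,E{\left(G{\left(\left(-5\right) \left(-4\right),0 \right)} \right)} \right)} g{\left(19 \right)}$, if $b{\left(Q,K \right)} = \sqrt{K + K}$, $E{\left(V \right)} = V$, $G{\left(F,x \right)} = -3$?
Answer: $-205 + 361 i \sqrt{6} \approx -205.0 + 884.27 i$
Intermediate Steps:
$b{\left(Q,K \right)} = \sqrt{2} \sqrt{K}$ ($b{\left(Q,K \right)} = \sqrt{2 K} = \sqrt{2} \sqrt{K}$)
$-205 + b{\left(10 + 0,E{\left(G{\left(\left(-5\right) \left(-4\right),0 \right)} \right)} \right)} g{\left(19 \right)} = -205 + \sqrt{2} \sqrt{-3} \cdot 19^{2} = -205 + \sqrt{2} i \sqrt{3} \cdot 361 = -205 + i \sqrt{6} \cdot 361 = -205 + 361 i \sqrt{6}$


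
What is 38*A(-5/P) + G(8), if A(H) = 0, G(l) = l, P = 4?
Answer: 8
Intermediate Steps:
38*A(-5/P) + G(8) = 38*0 + 8 = 0 + 8 = 8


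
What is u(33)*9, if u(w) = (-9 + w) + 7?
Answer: 279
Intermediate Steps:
u(w) = -2 + w
u(33)*9 = (-2 + 33)*9 = 31*9 = 279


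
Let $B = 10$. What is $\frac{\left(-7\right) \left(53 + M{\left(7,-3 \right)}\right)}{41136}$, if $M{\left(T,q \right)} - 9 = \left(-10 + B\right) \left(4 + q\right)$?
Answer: $- \frac{217}{20568} \approx -0.01055$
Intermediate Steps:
$M{\left(T,q \right)} = 9$ ($M{\left(T,q \right)} = 9 + \left(-10 + 10\right) \left(4 + q\right) = 9 + 0 \left(4 + q\right) = 9 + 0 = 9$)
$\frac{\left(-7\right) \left(53 + M{\left(7,-3 \right)}\right)}{41136} = \frac{\left(-7\right) \left(53 + 9\right)}{41136} = \left(-7\right) 62 \cdot \frac{1}{41136} = \left(-434\right) \frac{1}{41136} = - \frac{217}{20568}$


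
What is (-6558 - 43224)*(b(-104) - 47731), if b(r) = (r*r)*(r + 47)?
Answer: 33067345026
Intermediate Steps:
b(r) = r²*(47 + r)
(-6558 - 43224)*(b(-104) - 47731) = (-6558 - 43224)*((-104)²*(47 - 104) - 47731) = -49782*(10816*(-57) - 47731) = -49782*(-616512 - 47731) = -49782*(-664243) = 33067345026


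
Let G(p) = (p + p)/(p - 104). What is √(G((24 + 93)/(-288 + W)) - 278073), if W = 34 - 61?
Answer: I*√21956921591/281 ≈ 527.33*I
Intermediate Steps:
W = -27
G(p) = 2*p/(-104 + p) (G(p) = (2*p)/(-104 + p) = 2*p/(-104 + p))
√(G((24 + 93)/(-288 + W)) - 278073) = √(2*((24 + 93)/(-288 - 27))/(-104 + (24 + 93)/(-288 - 27)) - 278073) = √(2*(117/(-315))/(-104 + 117/(-315)) - 278073) = √(2*(117*(-1/315))/(-104 + 117*(-1/315)) - 278073) = √(2*(-13/35)/(-104 - 13/35) - 278073) = √(2*(-13/35)/(-3653/35) - 278073) = √(2*(-13/35)*(-35/3653) - 278073) = √(2/281 - 278073) = √(-78138511/281) = I*√21956921591/281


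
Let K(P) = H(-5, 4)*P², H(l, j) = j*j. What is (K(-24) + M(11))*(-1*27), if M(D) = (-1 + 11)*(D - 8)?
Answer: -249642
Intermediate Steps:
M(D) = -80 + 10*D (M(D) = 10*(-8 + D) = -80 + 10*D)
H(l, j) = j²
K(P) = 16*P² (K(P) = 4²*P² = 16*P²)
(K(-24) + M(11))*(-1*27) = (16*(-24)² + (-80 + 10*11))*(-1*27) = (16*576 + (-80 + 110))*(-27) = (9216 + 30)*(-27) = 9246*(-27) = -249642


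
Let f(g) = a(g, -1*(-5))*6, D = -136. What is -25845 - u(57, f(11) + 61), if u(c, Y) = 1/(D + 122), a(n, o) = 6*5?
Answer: -361829/14 ≈ -25845.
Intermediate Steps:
a(n, o) = 30
f(g) = 180 (f(g) = 30*6 = 180)
u(c, Y) = -1/14 (u(c, Y) = 1/(-136 + 122) = 1/(-14) = -1/14)
-25845 - u(57, f(11) + 61) = -25845 - 1*(-1/14) = -25845 + 1/14 = -361829/14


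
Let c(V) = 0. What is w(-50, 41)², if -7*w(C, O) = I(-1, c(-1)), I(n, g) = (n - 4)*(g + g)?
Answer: 0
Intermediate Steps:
I(n, g) = 2*g*(-4 + n) (I(n, g) = (-4 + n)*(2*g) = 2*g*(-4 + n))
w(C, O) = 0 (w(C, O) = -2*0*(-4 - 1)/7 = -2*0*(-5)/7 = -⅐*0 = 0)
w(-50, 41)² = 0² = 0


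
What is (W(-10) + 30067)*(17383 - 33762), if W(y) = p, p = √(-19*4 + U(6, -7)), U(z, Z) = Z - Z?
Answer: -492467393 - 32758*I*√19 ≈ -4.9247e+8 - 1.4279e+5*I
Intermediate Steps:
U(z, Z) = 0
p = 2*I*√19 (p = √(-19*4 + 0) = √(-76 + 0) = √(-76) = 2*I*√19 ≈ 8.7178*I)
W(y) = 2*I*√19
(W(-10) + 30067)*(17383 - 33762) = (2*I*√19 + 30067)*(17383 - 33762) = (30067 + 2*I*√19)*(-16379) = -492467393 - 32758*I*√19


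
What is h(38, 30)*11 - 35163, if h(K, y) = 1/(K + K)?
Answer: -2672377/76 ≈ -35163.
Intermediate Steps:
h(K, y) = 1/(2*K)
h(38, 30)*11 - 35163 = ((1/2)/38)*11 - 35163 = ((1/2)*(1/38))*11 - 35163 = (1/76)*11 - 35163 = 11/76 - 35163 = -2672377/76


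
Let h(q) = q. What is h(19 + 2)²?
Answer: 441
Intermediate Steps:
h(19 + 2)² = (19 + 2)² = 21² = 441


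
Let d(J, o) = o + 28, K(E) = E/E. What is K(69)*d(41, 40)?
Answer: 68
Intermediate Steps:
K(E) = 1
d(J, o) = 28 + o
K(69)*d(41, 40) = 1*(28 + 40) = 1*68 = 68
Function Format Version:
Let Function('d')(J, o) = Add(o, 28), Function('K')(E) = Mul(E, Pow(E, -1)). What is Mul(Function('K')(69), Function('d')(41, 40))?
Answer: 68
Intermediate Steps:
Function('K')(E) = 1
Function('d')(J, o) = Add(28, o)
Mul(Function('K')(69), Function('d')(41, 40)) = Mul(1, Add(28, 40)) = Mul(1, 68) = 68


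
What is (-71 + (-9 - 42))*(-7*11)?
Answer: 9394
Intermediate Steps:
(-71 + (-9 - 42))*(-7*11) = (-71 - 51)*(-77) = -122*(-77) = 9394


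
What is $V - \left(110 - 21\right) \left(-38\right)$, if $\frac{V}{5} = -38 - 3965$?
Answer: $-16633$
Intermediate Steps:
$V = -20015$ ($V = 5 \left(-38 - 3965\right) = 5 \left(-4003\right) = -20015$)
$V - \left(110 - 21\right) \left(-38\right) = -20015 - \left(110 - 21\right) \left(-38\right) = -20015 - 89 \left(-38\right) = -20015 - -3382 = -20015 + 3382 = -16633$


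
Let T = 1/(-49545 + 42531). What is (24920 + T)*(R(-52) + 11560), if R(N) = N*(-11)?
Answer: 353423113338/1169 ≈ 3.0233e+8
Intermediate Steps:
T = -1/7014 (T = 1/(-7014) = -1/7014 ≈ -0.00014257)
R(N) = -11*N
(24920 + T)*(R(-52) + 11560) = (24920 - 1/7014)*(-11*(-52) + 11560) = 174788879*(572 + 11560)/7014 = (174788879/7014)*12132 = 353423113338/1169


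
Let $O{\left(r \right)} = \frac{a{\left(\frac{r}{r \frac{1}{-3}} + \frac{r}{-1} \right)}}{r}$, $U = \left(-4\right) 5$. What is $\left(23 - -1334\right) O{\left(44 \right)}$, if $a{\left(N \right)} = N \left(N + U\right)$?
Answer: $\frac{4273193}{44} \approx 97118.0$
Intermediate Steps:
$U = -20$
$a{\left(N \right)} = N \left(-20 + N\right)$ ($a{\left(N \right)} = N \left(N - 20\right) = N \left(-20 + N\right)$)
$O{\left(r \right)} = \frac{\left(-23 - r\right) \left(-3 - r\right)}{r}$ ($O{\left(r \right)} = \frac{\left(\frac{r}{r \frac{1}{-3}} + \frac{r}{-1}\right) \left(-20 + \left(\frac{r}{r \frac{1}{-3}} + \frac{r}{-1}\right)\right)}{r} = \frac{\left(\frac{r}{r \left(- \frac{1}{3}\right)} + r \left(-1\right)\right) \left(-20 + \left(\frac{r}{r \left(- \frac{1}{3}\right)} + r \left(-1\right)\right)\right)}{r} = \frac{\left(\frac{r}{\left(- \frac{1}{3}\right) r} - r\right) \left(-20 - \left(r - \frac{r}{\left(- \frac{1}{3}\right) r}\right)\right)}{r} = \frac{\left(r \left(- \frac{3}{r}\right) - r\right) \left(-20 + \left(r \left(- \frac{3}{r}\right) - r\right)\right)}{r} = \frac{\left(-3 - r\right) \left(-20 - \left(3 + r\right)\right)}{r} = \frac{\left(-3 - r\right) \left(-23 - r\right)}{r} = \frac{\left(-23 - r\right) \left(-3 - r\right)}{r}$)
$\left(23 - -1334\right) O{\left(44 \right)} = \left(23 - -1334\right) \left(26 + 44 + \frac{69}{44}\right) = \left(23 + 1334\right) \left(26 + 44 + 69 \cdot \frac{1}{44}\right) = 1357 \left(26 + 44 + \frac{69}{44}\right) = 1357 \cdot \frac{3149}{44} = \frac{4273193}{44}$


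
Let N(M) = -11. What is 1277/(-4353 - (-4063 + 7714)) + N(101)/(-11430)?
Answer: -2418011/15247620 ≈ -0.15858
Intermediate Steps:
1277/(-4353 - (-4063 + 7714)) + N(101)/(-11430) = 1277/(-4353 - (-4063 + 7714)) - 11/(-11430) = 1277/(-4353 - 1*3651) - 11*(-1/11430) = 1277/(-4353 - 3651) + 11/11430 = 1277/(-8004) + 11/11430 = 1277*(-1/8004) + 11/11430 = -1277/8004 + 11/11430 = -2418011/15247620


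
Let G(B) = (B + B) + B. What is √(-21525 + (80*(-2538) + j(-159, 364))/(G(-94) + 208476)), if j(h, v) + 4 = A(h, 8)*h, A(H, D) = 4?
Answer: I*√233259492167205/104097 ≈ 146.72*I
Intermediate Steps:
G(B) = 3*B (G(B) = 2*B + B = 3*B)
j(h, v) = -4 + 4*h
√(-21525 + (80*(-2538) + j(-159, 364))/(G(-94) + 208476)) = √(-21525 + (80*(-2538) + (-4 + 4*(-159)))/(3*(-94) + 208476)) = √(-21525 + (-203040 + (-4 - 636))/(-282 + 208476)) = √(-21525 + (-203040 - 640)/208194) = √(-21525 - 203680*1/208194) = √(-21525 - 101840/104097) = √(-2240789765/104097) = I*√233259492167205/104097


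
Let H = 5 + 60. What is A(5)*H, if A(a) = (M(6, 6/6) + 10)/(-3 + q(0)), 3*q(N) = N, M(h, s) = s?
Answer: -715/3 ≈ -238.33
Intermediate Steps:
q(N) = N/3
H = 65
A(a) = -11/3 (A(a) = (6/6 + 10)/(-3 + (⅓)*0) = (6*(⅙) + 10)/(-3 + 0) = (1 + 10)/(-3) = 11*(-⅓) = -11/3)
A(5)*H = -11/3*65 = -715/3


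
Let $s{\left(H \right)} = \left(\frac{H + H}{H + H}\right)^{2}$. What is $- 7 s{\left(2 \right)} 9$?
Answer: $-63$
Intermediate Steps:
$s{\left(H \right)} = 1$ ($s{\left(H \right)} = \left(\frac{2 H}{2 H}\right)^{2} = \left(2 H \frac{1}{2 H}\right)^{2} = 1^{2} = 1$)
$- 7 s{\left(2 \right)} 9 = \left(-7\right) 1 \cdot 9 = \left(-7\right) 9 = -63$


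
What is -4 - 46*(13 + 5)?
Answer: -832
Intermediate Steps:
-4 - 46*(13 + 5) = -4 - 46*18 = -4 - 828 = -832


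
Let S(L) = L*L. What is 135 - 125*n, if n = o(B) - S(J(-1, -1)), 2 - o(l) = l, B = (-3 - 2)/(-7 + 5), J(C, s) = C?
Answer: 645/2 ≈ 322.50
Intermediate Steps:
S(L) = L**2
B = 5/2 (B = -5/(-2) = -5*(-1/2) = 5/2 ≈ 2.5000)
o(l) = 2 - l
n = -3/2 (n = (2 - 1*5/2) - 1*(-1)**2 = (2 - 5/2) - 1*1 = -1/2 - 1 = -3/2 ≈ -1.5000)
135 - 125*n = 135 - 125*(-3/2) = 135 + 375/2 = 645/2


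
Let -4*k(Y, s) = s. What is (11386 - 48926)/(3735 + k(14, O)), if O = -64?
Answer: -37540/3751 ≈ -10.008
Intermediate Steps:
k(Y, s) = -s/4
(11386 - 48926)/(3735 + k(14, O)) = (11386 - 48926)/(3735 - 1/4*(-64)) = -37540/(3735 + 16) = -37540/3751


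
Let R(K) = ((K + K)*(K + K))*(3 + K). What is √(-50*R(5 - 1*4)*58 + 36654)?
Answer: I*√9746 ≈ 98.722*I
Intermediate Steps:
R(K) = 4*K²*(3 + K) (R(K) = ((2*K)*(2*K))*(3 + K) = (4*K²)*(3 + K) = 4*K²*(3 + K))
√(-50*R(5 - 1*4)*58 + 36654) = √(-200*(5 - 1*4)²*(3 + (5 - 1*4))*58 + 36654) = √(-200*(5 - 4)²*(3 + (5 - 4))*58 + 36654) = √(-200*1²*(3 + 1)*58 + 36654) = √(-200*4*58 + 36654) = √(-50*16*58 + 36654) = √(-800*58 + 36654) = √(-46400 + 36654) = √(-9746) = I*√9746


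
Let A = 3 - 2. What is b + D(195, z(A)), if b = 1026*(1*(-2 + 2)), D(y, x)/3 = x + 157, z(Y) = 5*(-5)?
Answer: 396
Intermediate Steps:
A = 1
z(Y) = -25
D(y, x) = 471 + 3*x (D(y, x) = 3*(x + 157) = 3*(157 + x) = 471 + 3*x)
b = 0 (b = 1026*(1*0) = 1026*0 = 0)
b + D(195, z(A)) = 0 + (471 + 3*(-25)) = 0 + (471 - 75) = 0 + 396 = 396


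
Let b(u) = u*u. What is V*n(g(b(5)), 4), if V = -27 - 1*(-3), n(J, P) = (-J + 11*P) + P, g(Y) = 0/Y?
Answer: -1152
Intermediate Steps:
b(u) = u**2
g(Y) = 0
n(J, P) = -J + 12*P
V = -24 (V = -27 + 3 = -24)
V*n(g(b(5)), 4) = -24*(-1*0 + 12*4) = -24*(0 + 48) = -24*48 = -1152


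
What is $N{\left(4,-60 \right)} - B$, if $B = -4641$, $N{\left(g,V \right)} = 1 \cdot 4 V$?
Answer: $4401$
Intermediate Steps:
$N{\left(g,V \right)} = 4 V$
$N{\left(4,-60 \right)} - B = 4 \left(-60\right) - -4641 = -240 + 4641 = 4401$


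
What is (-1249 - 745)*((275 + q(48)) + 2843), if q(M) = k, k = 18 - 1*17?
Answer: -6219286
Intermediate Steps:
k = 1 (k = 18 - 17 = 1)
q(M) = 1
(-1249 - 745)*((275 + q(48)) + 2843) = (-1249 - 745)*((275 + 1) + 2843) = -1994*(276 + 2843) = -1994*3119 = -6219286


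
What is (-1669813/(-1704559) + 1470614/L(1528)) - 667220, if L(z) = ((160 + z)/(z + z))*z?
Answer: -478693212397861/719323898 ≈ -6.6548e+5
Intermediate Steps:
L(z) = 80 + z/2 (L(z) = ((160 + z)/((2*z)))*z = ((160 + z)*(1/(2*z)))*z = ((160 + z)/(2*z))*z = 80 + z/2)
(-1669813/(-1704559) + 1470614/L(1528)) - 667220 = (-1669813/(-1704559) + 1470614/(80 + (1/2)*1528)) - 667220 = (-1669813*(-1/1704559) + 1470614/(80 + 764)) - 667220 = (1669813/1704559 + 1470614/844) - 667220 = (1669813/1704559 + 1470614*(1/844)) - 667220 = (1669813/1704559 + 735307/422) - 667220 = 1254078825699/719323898 - 667220 = -478693212397861/719323898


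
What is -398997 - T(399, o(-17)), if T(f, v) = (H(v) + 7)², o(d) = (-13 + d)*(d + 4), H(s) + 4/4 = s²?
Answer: -23136634233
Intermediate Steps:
H(s) = -1 + s²
o(d) = (-13 + d)*(4 + d)
T(f, v) = (6 + v²)² (T(f, v) = ((-1 + v²) + 7)² = (6 + v²)²)
-398997 - T(399, o(-17)) = -398997 - (6 + (-52 + (-17)² - 9*(-17))²)² = -398997 - (6 + (-52 + 289 + 153)²)² = -398997 - (6 + 390²)² = -398997 - (6 + 152100)² = -398997 - 1*152106² = -398997 - 1*23136235236 = -398997 - 23136235236 = -23136634233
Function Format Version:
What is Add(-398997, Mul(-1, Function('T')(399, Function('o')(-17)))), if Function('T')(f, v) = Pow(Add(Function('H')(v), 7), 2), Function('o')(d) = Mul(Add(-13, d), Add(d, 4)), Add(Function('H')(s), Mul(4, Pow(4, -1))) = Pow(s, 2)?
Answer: -23136634233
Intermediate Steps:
Function('H')(s) = Add(-1, Pow(s, 2))
Function('o')(d) = Mul(Add(-13, d), Add(4, d))
Function('T')(f, v) = Pow(Add(6, Pow(v, 2)), 2) (Function('T')(f, v) = Pow(Add(Add(-1, Pow(v, 2)), 7), 2) = Pow(Add(6, Pow(v, 2)), 2))
Add(-398997, Mul(-1, Function('T')(399, Function('o')(-17)))) = Add(-398997, Mul(-1, Pow(Add(6, Pow(Add(-52, Pow(-17, 2), Mul(-9, -17)), 2)), 2))) = Add(-398997, Mul(-1, Pow(Add(6, Pow(Add(-52, 289, 153), 2)), 2))) = Add(-398997, Mul(-1, Pow(Add(6, Pow(390, 2)), 2))) = Add(-398997, Mul(-1, Pow(Add(6, 152100), 2))) = Add(-398997, Mul(-1, Pow(152106, 2))) = Add(-398997, Mul(-1, 23136235236)) = Add(-398997, -23136235236) = -23136634233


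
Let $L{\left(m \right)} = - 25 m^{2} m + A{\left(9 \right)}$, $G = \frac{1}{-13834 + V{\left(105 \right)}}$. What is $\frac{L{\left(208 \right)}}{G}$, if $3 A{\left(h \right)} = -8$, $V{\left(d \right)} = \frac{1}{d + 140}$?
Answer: $\frac{2287520532868232}{735} \approx 3.1123 \cdot 10^{12}$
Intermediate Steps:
$V{\left(d \right)} = \frac{1}{140 + d}$
$A{\left(h \right)} = - \frac{8}{3}$ ($A{\left(h \right)} = \frac{1}{3} \left(-8\right) = - \frac{8}{3}$)
$G = - \frac{245}{3389329}$ ($G = \frac{1}{-13834 + \frac{1}{140 + 105}} = \frac{1}{-13834 + \frac{1}{245}} = \frac{1}{- \frac{3389329}{245}} = - \frac{245}{3389329} \approx -7.2286 \cdot 10^{-5}$)
$L{\left(m \right)} = - \frac{8}{3} - 25 m^{3}$ ($L{\left(m \right)} = - 25 m^{2} m - \frac{8}{3} = - 25 m^{3} - \frac{8}{3} = - \frac{8}{3} - 25 m^{3}$)
$\frac{L{\left(208 \right)}}{G} = \frac{- \frac{8}{3} - 25 \cdot 208^{3}}{- \frac{245}{3389329}} = \left(- \frac{8}{3} - 224972800\right) \left(- \frac{3389329}{245}\right) = \left(- \frac{674918408}{3}\right) \left(- \frac{3389329}{245}\right) = \frac{2287520532868232}{735}$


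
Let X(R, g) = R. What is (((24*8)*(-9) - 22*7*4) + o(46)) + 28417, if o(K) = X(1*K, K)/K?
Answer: 26074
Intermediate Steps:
o(K) = 1 (o(K) = (1*K)/K = K/K = 1)
(((24*8)*(-9) - 22*7*4) + o(46)) + 28417 = (((24*8)*(-9) - 22*7*4) + 1) + 28417 = ((192*(-9) - 154*4) + 1) + 28417 = ((-1728 - 1*616) + 1) + 28417 = ((-1728 - 616) + 1) + 28417 = (-2344 + 1) + 28417 = -2343 + 28417 = 26074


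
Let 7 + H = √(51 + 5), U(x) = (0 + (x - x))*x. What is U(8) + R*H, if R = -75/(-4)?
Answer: -525/4 + 75*√14/2 ≈ 9.0621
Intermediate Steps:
R = 75/4 (R = -75*(-¼) = 75/4 ≈ 18.750)
U(x) = 0 (U(x) = (0 + 0)*x = 0*x = 0)
H = -7 + 2*√14 (H = -7 + √(51 + 5) = -7 + √56 = -7 + 2*√14 ≈ 0.48331)
U(8) + R*H = 0 + 75*(-7 + 2*√14)/4 = 0 + (-525/4 + 75*√14/2) = -525/4 + 75*√14/2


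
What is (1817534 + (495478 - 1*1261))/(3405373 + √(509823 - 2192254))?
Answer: 7872374438123/11596566951560 - 2311751*I*√1682431/11596566951560 ≈ 0.67885 - 0.00025857*I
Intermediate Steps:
(1817534 + (495478 - 1*1261))/(3405373 + √(509823 - 2192254)) = (1817534 + (495478 - 1261))/(3405373 + √(-1682431)) = (1817534 + 494217)/(3405373 + I*√1682431) = 2311751/(3405373 + I*√1682431)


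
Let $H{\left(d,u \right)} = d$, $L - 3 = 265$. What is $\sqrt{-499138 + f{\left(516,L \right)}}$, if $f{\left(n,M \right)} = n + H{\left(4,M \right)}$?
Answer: $3 i \sqrt{55402} \approx 706.13 i$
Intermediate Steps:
$L = 268$ ($L = 3 + 265 = 268$)
$f{\left(n,M \right)} = 4 + n$ ($f{\left(n,M \right)} = n + 4 = 4 + n$)
$\sqrt{-499138 + f{\left(516,L \right)}} = \sqrt{-499138 + \left(4 + 516\right)} = \sqrt{-499138 + 520} = \sqrt{-498618} = 3 i \sqrt{55402}$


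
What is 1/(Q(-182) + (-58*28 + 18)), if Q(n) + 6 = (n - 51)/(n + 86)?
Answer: -96/154519 ≈ -0.00062128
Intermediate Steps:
Q(n) = -6 + (-51 + n)/(86 + n) (Q(n) = -6 + (n - 51)/(n + 86) = -6 + (-51 + n)/(86 + n))
1/(Q(-182) + (-58*28 + 18)) = 1/((-567 - 5*(-182))/(86 - 182) + (-58*28 + 18)) = 1/((-567 + 910)/(-96) + (-1624 + 18)) = 1/(-1/96*343 - 1606) = 1/(-343/96 - 1606) = 1/(-154519/96) = -96/154519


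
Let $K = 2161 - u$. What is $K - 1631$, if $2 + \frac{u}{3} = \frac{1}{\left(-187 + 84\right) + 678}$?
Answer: $\frac{308197}{575} \approx 536.0$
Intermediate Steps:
$u = - \frac{3447}{575}$ ($u = -6 + \frac{3}{\left(-187 + 84\right) + 678} = -6 + \frac{3}{-103 + 678} = -6 + \frac{3}{575} = - \frac{3447}{575} \approx -5.9948$)
$K = \frac{1246022}{575}$ ($K = 2161 - - \frac{3447}{575} = 2161 + \frac{3447}{575} = \frac{1246022}{575} \approx 2167.0$)
$K - 1631 = \frac{1246022}{575} - 1631 = \frac{308197}{575}$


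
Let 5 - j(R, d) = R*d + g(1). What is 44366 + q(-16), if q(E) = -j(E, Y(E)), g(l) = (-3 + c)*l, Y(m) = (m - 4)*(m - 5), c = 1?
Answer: 37639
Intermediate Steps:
Y(m) = (-5 + m)*(-4 + m) (Y(m) = (-4 + m)*(-5 + m) = (-5 + m)*(-4 + m))
g(l) = -2*l (g(l) = (-3 + 1)*l = -2*l)
j(R, d) = 7 - R*d (j(R, d) = 5 - (R*d - 2*1) = 5 - (R*d - 2) = 5 - (-2 + R*d) = 5 + (2 - R*d) = 7 - R*d)
q(E) = -7 + E*(20 + E**2 - 9*E) (q(E) = -(7 - E*(20 + E**2 - 9*E)) = -7 + E*(20 + E**2 - 9*E))
44366 + q(-16) = 44366 + (-7 - 16*(20 + (-16)**2 - 9*(-16))) = 44366 + (-7 - 16*(20 + 256 + 144)) = 44366 + (-7 - 16*420) = 44366 + (-7 - 6720) = 44366 - 6727 = 37639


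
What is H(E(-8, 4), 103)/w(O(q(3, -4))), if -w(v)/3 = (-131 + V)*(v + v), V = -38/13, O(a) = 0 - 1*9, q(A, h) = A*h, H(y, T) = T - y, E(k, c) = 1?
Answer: -221/15669 ≈ -0.014104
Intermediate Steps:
O(a) = -9 (O(a) = 0 - 9 = -9)
V = -38/13 (V = -38*1/13 = -38/13 ≈ -2.9231)
w(v) = 10446*v/13 (w(v) = -3*(-131 - 38/13)*(v + v) = -(-5223)*2*v/13 = -(-10446)*v/13 = 10446*v/13)
H(E(-8, 4), 103)/w(O(q(3, -4))) = (103 - 1*1)/(((10446/13)*(-9))) = (103 - 1)/(-94014/13) = 102*(-13/94014) = -221/15669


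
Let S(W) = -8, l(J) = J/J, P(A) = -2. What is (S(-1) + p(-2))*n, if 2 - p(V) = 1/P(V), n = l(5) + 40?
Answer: -451/2 ≈ -225.50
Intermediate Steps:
l(J) = 1
n = 41 (n = 1 + 40 = 41)
p(V) = 5/2 (p(V) = 2 - 1/(-2) = 2 - 1*(-1/2) = 2 + 1/2 = 5/2)
(S(-1) + p(-2))*n = (-8 + 5/2)*41 = -11/2*41 = -451/2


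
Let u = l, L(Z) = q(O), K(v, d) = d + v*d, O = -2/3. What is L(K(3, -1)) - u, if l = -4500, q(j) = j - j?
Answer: 4500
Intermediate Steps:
O = -⅔ (O = -2*⅓ = -⅔ ≈ -0.66667)
K(v, d) = d + d*v
q(j) = 0
L(Z) = 0
u = -4500
L(K(3, -1)) - u = 0 - 1*(-4500) = 0 + 4500 = 4500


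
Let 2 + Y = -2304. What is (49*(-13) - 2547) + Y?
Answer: -5490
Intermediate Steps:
Y = -2306 (Y = -2 - 2304 = -2306)
(49*(-13) - 2547) + Y = (49*(-13) - 2547) - 2306 = (-637 - 2547) - 2306 = -3184 - 2306 = -5490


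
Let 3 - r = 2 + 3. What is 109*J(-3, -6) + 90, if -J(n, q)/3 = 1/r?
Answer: 507/2 ≈ 253.50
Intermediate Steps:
r = -2 (r = 3 - (2 + 3) = 3 - 1*5 = 3 - 5 = -2)
J(n, q) = 3/2 (J(n, q) = -3/(-2) = -3*(-½) = 3/2)
109*J(-3, -6) + 90 = 109*(3/2) + 90 = 327/2 + 90 = 507/2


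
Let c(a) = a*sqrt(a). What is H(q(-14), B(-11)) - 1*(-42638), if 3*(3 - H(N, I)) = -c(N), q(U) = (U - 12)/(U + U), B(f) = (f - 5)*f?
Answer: 42641 + 13*sqrt(182)/588 ≈ 42641.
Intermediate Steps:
c(a) = a**(3/2)
B(f) = f*(-5 + f) (B(f) = (-5 + f)*f = f*(-5 + f))
q(U) = (-12 + U)/(2*U) (q(U) = (-12 + U)/((2*U)) = (-12 + U)*(1/(2*U)) = (-12 + U)/(2*U))
H(N, I) = 3 + N**(3/2)/3 (H(N, I) = 3 - (-1)*N**(3/2)/3 = 3 + N**(3/2)/3)
H(q(-14), B(-11)) - 1*(-42638) = (3 + ((1/2)*(-12 - 14)/(-14))**(3/2)/3) - 1*(-42638) = (3 + ((1/2)*(-1/14)*(-26))**(3/2)/3) + 42638 = (3 + (13/14)**(3/2)/3) + 42638 = (3 + (13*sqrt(182)/196)/3) + 42638 = (3 + 13*sqrt(182)/588) + 42638 = 42641 + 13*sqrt(182)/588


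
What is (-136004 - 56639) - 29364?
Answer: -222007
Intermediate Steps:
(-136004 - 56639) - 29364 = -192643 - 29364 = -222007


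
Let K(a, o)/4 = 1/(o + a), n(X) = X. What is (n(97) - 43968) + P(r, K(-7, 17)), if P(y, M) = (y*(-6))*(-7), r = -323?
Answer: -57437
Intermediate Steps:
K(a, o) = 4/(a + o) (K(a, o) = 4/(o + a) = 4/(a + o))
P(y, M) = 42*y (P(y, M) = -6*y*(-7) = 42*y)
(n(97) - 43968) + P(r, K(-7, 17)) = (97 - 43968) + 42*(-323) = -43871 - 13566 = -57437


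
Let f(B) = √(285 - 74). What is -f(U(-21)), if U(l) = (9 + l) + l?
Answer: -√211 ≈ -14.526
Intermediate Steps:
U(l) = 9 + 2*l
f(B) = √211
-f(U(-21)) = -√211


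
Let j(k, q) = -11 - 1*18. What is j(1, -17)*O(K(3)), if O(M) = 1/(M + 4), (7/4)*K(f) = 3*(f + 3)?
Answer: -203/100 ≈ -2.0300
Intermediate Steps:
j(k, q) = -29 (j(k, q) = -11 - 18 = -29)
K(f) = 36/7 + 12*f/7 (K(f) = 4*(3*(f + 3))/7 = 4*(3*(3 + f))/7 = 4*(9 + 3*f)/7 = 36/7 + 12*f/7)
O(M) = 1/(4 + M)
j(1, -17)*O(K(3)) = -29/(4 + (36/7 + (12/7)*3)) = -29/(4 + (36/7 + 36/7)) = -29/(4 + 72/7) = -29/100/7 = -29*7/100 = -203/100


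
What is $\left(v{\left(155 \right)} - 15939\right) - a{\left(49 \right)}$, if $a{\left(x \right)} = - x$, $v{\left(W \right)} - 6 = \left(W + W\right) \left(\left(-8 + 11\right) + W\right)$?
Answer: $33096$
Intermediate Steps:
$v{\left(W \right)} = 6 + 2 W \left(3 + W\right)$ ($v{\left(W \right)} = 6 + \left(W + W\right) \left(\left(-8 + 11\right) + W\right) = 6 + 2 W \left(3 + W\right)$)
$\left(v{\left(155 \right)} - 15939\right) - a{\left(49 \right)} = \left(\left(6 + 2 \cdot 155^{2} + 6 \cdot 155\right) - 15939\right) - \left(-1\right) 49 = \left(\left(6 + 2 \cdot 24025 + 930\right) - 15939\right) - -49 = \left(\left(6 + 48050 + 930\right) - 15939\right) + 49 = \left(48986 - 15939\right) + 49 = 33047 + 49 = 33096$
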